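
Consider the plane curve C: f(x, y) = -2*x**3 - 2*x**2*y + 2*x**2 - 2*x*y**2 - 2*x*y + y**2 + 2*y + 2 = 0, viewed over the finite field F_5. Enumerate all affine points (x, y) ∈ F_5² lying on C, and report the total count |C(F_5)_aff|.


Affine F_5-points: {(0, 1), (0, 2), (3, 3)}; count = 3.

For each of the 25 pairs (x, y) ∈ F_5², evaluate f(x, y) mod 5. Record the zeros.
  x = 0: [0↦2, 1↦0, 2↦0, 3↦2, 4↦1]  zeros at y ∈ {1, 2}
  x = 1: [0↦2, 1↦4, 2↦4, 3↦2, 4↦3]  zeros at y ∈ ∅
  x = 2: [0↦4, 1↦1, 2↦2, 3↦2, 4↦1]  zeros at y ∈ ∅
  x = 3: [0↦1, 1↦4, 2↦2, 3↦0, 4↦3]  zeros at y ∈ {3}
  x = 4: [0↦1, 1↦1, 2↦2, 3↦4, 4↦2]  zeros at y ∈ ∅
Collecting zeros: affine points = {(0, 1), (0, 2), (3, 3)}.
Total count |C(F_5)_aff| = 3.


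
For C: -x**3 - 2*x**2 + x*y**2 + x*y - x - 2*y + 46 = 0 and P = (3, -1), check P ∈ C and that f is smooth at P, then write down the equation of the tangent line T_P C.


Tangent line at P: -40*x - 5*y + 115 = 0.

Step 1: f(3, -1) = 0, so P lies on C.
Step 2: partial derivatives
  f_x(x, y) = -3*x**2 - 4*x + y**2 + y - 1, f_y(x, y) = 2*x*y + x - 2.
  f_x(P) = -40, f_y(P) = -5 (gradient nonzero, so P is smooth).
Step 3: tangent line at P: -40·(x − 3) + -5·(y − -1) = 0.
Expanding: -40*x - 5*y + 115 = 0.


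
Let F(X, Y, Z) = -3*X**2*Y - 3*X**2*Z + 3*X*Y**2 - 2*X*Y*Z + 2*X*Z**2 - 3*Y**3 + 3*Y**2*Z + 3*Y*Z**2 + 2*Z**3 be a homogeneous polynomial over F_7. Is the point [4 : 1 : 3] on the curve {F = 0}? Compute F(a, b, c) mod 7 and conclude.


F(4,1,3) ≡ 4 (mod 7); P is NOT on the curve.

Evaluate F(4, 1, 3) term-by-term (mod 7).
  -3*X**2*Y ↦ -3·16·1·1 = -48
  -3*X**2*Z ↦ -3·16·1·3 = -144
  3*X*Y**2 ↦ 3·4·1·1 = 12
  -2*X*Y*Z ↦ -2·4·1·3 = -24
  2*X*Z**2 ↦ 2·4·1·9 = 72
  -3*Y**3 ↦ -3·1·1·1 = -3
  3*Y**2*Z ↦ 3·1·1·3 = 9
  3*Y*Z**2 ↦ 3·1·1·9 = 27
  2*Z**3 ↦ 2·1·1·27 = 54
Sum: F(4, 1, 3) = (-48) + (-144) + (12) + (-24) + (72) + (-3) + (9) + (27) + (54) = -45.
Reducing mod 7: -45 ≡ 4 (mod 7).
Since F(a, b, c) ≡ 4 ≠ 0 (mod 7), P does NOT lie on the curve.


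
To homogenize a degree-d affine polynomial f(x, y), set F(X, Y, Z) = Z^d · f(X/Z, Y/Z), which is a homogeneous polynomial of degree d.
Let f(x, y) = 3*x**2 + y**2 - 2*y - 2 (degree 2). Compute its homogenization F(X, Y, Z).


F(X, Y, Z) = 3*X**2 + Y**2 - 2*Y*Z - 2*Z**2

deg(f) = 2.
Substitute x = X/Z, y = Y/Z into f, then multiply by Z^2.
  monomial 3·x^2·y^0 ↦ 3·X^2·Y^0·Z^0.
  monomial 1·x^0·y^2 ↦ 1·X^0·Y^2·Z^0.
  monomial -2·x^0·y^1 ↦ -2·X^0·Y^1·Z^1.
  monomial -2·x^0·y^0 ↦ -2·X^0·Y^0·Z^2.
Collecting: F(X, Y, Z) = 3*X**2 + Y**2 - 2*Y*Z - 2*Z**2.


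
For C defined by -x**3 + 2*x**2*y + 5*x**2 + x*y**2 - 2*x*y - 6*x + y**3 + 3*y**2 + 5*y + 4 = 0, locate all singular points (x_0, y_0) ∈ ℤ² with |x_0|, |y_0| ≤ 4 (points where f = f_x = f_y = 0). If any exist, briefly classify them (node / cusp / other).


Singular points: {(1, -1)}; classification: cusp.

Compute partial derivatives:
  f_x = -3*x**2 + 4*x*y + 10*x + y**2 - 2*y - 6.
  f_y = 2*x**2 + 2*x*y - 2*x + 3*y**2 + 6*y + 5.
Scan x_0 ∈ {−4, ..., 4}. For each x_0, f_y(x_0, y) is a polynomial in y; find its integer roots y ∈ {−4, ..., 4}, then test f_x and f at those candidates.
  x = -4: f_y(-4, y) = 3*y**2 - 2*y + 45; no integer root y with |y| ≤ 4.
  x = -3: f_y(-3, y) = 3*y**2 + 29; no integer root y with |y| ≤ 4.
  x = -2: f_y(-2, y) = 3*y**2 + 2*y + 17; no integer root y with |y| ≤ 4.
  x = -1: f_y(-1, y) = 3*y**2 + 4*y + 9; no integer root y with |y| ≤ 4.
  x = 0: f_y(0, y) = 3*y**2 + 6*y + 5; no integer root y with |y| ≤ 4.
  x = 1: f_y(1, y) = 3*y**2 + 8*y + 5; vanishes at y ∈ {-1}. (1, -1): f_x = 0, f = 0 — SINGULAR.
  x = 2: f_y(2, y) = 3*y**2 + 10*y + 9; no integer root y with |y| ≤ 4.
  x = 3: f_y(3, y) = 3*y**2 + 12*y + 17; no integer root y with |y| ≤ 4.
  x = 4: f_y(4, y) = 3*y**2 + 14*y + 29; no integer root y with |y| ≤ 4.
Only singular point on the grid: (1, -1).
Classify: substitute x = 1 + u, y = -1 + v and expand: f = -u**3 + 2*u**2*v + u*v**2 + v**3 + v**2.
No constant or linear terms (consistent with a singular point). Quadratic part: v**2. Cubic part: -u**3 + 2*u**2*v + u*v**2 + v**3.
The quadratic part v**2 is a perfect square, so there is a single (double) tangent line v = 0, i.e. y = -1. Restricting the cubic part to that line (v = 0) leaves -u**3 ≠ 0, so f is not divisible by v and the branch is v² ≈ u**3 to lowest order — this is a cusp.
Classification: cusp.


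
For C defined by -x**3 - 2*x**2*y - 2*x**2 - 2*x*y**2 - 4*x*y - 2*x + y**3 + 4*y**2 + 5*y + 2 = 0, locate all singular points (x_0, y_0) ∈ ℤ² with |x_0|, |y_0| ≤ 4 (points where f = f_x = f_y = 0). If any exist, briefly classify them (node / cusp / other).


Singular points: {(0, -1)}; classification: cusp.

Compute partial derivatives:
  f_x = -3*x**2 - 4*x*y - 4*x - 2*y**2 - 4*y - 2.
  f_y = -2*x**2 - 4*x*y - 4*x + 3*y**2 + 8*y + 5.
Scan x_0 ∈ {−4, ..., 4}. For each x_0, f_y(x_0, y) is a polynomial in y; find its integer roots y ∈ {−4, ..., 4}, then test f_x and f at those candidates.
  x = -4: f_y(-4, y) = 3*y**2 + 24*y - 11; no integer root y with |y| ≤ 4.
  x = -3: f_y(-3, y) = 3*y**2 + 20*y - 1; no integer root y with |y| ≤ 4.
  x = -2: f_y(-2, y) = 3*y**2 + 16*y + 5; no integer root y with |y| ≤ 4.
  x = -1: f_y(-1, y) = 3*y**2 + 12*y + 7; no integer root y with |y| ≤ 4.
  x = 0: f_y(0, y) = 3*y**2 + 8*y + 5; vanishes at y ∈ {-1}. (0, -1): f_x = 0, f = 0 — SINGULAR.
  x = 1: f_y(1, y) = 3*y**2 + 4*y - 1; no integer root y with |y| ≤ 4.
  x = 2: f_y(2, y) = 3*y**2 - 11; no integer root y with |y| ≤ 4.
  x = 3: f_y(3, y) = 3*y**2 - 4*y - 25; no integer root y with |y| ≤ 4.
  x = 4: f_y(4, y) = 3*y**2 - 8*y - 43; no integer root y with |y| ≤ 4.
Only singular point on the grid: (0, -1).
Classify: substitute x = 0 + u, y = -1 + v and expand: f = -u**3 - 2*u**2*v - 2*u*v**2 + v**3 + v**2.
No constant or linear terms (consistent with a singular point). Quadratic part: v**2. Cubic part: -u**3 - 2*u**2*v - 2*u*v**2 + v**3.
The quadratic part v**2 is a perfect square, so there is a single (double) tangent line v = 0, i.e. y = -1. Restricting the cubic part to that line (v = 0) leaves -u**3 ≠ 0, so f is not divisible by v and the branch is v² ≈ u**3 to lowest order — this is a cusp.
Classification: cusp.


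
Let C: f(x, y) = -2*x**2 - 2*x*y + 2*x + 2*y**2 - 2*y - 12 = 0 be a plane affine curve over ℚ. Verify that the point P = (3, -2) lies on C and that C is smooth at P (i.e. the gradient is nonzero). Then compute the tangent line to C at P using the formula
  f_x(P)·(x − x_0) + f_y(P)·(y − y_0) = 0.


Tangent line at P: -6*x - 16*y - 14 = 0.

Step 1: f(3, -2) = 0, so P lies on C.
Step 2: partial derivatives
  f_x(x, y) = -4*x - 2*y + 2, f_y(x, y) = -2*x + 4*y - 2.
  f_x(P) = -6, f_y(P) = -16 (gradient nonzero, so P is smooth).
Step 3: tangent line at P: -6·(x − 3) + -16·(y − -2) = 0.
Expanding: -6*x - 16*y - 14 = 0.


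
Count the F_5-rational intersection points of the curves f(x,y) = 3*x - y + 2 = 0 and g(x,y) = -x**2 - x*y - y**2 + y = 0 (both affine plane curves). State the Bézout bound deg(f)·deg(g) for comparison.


Common zeros: ∅; count = 0; Bézout bound = 2.

deg(f) = 1, deg(g) = 2, so Bézout bound = 2.
Scan x ∈ F_5. For each x, list the y ∈ F_5 with f(x, y) ≡ 0 and those with g(x, y) ≡ 0 (mod 5); the common zeros in that column are the intersection.
  x = 0: f ≡ 0 at y ∈ {2}; g ≡ 0 at y ∈ {0, 1}; common: ∅.
  x = 1: f ≡ 0 at y ∈ {0}; g ≡ 0 at y ∈ {2, 3}; common: ∅.
  x = 2: f ≡ 0 at y ∈ {3}; g ≡ 0 at y ∈ {2}; common: ∅.
  x = 3: f ≡ 0 at y ∈ {1}; g ≡ 0 at y ∈ ∅; common: ∅.
  x = 4: f ≡ 0 at y ∈ {4}; g ≡ 0 at y ∈ {1}; common: ∅.
Collecting: common zeros = ∅, so the count is 0.
Comparison with the Bézout bound: 0 ≤ 2 = deg(f)·deg(g), as expected for curves with no common component (the affine F_5-count falls short of the bound because intersections may lie at infinity, over extension fields, or carry multiplicity).


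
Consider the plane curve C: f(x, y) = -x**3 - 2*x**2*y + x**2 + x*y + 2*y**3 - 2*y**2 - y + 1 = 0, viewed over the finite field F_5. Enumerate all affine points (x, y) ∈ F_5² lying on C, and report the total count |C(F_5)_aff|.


Affine F_5-points: {(0, 1), (1, 2), (2, 1), (2, 4), (3, 4)}; count = 5.

For each of the 25 pairs (x, y) ∈ F_5², evaluate f(x, y) mod 5. Record the zeros.
  x = 0: [0↦1, 1↦0, 2↦2, 3↦4, 4↦3]  zeros at y ∈ {1}
  x = 1: [0↦1, 1↦4, 2↦0, 3↦1, 4↦4]  zeros at y ∈ {2}
  x = 2: [0↦2, 1↦0, 2↦1, 3↦2, 4↦0]  zeros at y ∈ {1, 4}
  x = 3: [0↦3, 1↦2, 2↦4, 3↦1, 4↦0]  zeros at y ∈ {4}
  x = 4: [0↦3, 1↦4, 2↦3, 3↦2, 4↦3]  zeros at y ∈ ∅
Collecting zeros: affine points = {(0, 1), (1, 2), (2, 1), (2, 4), (3, 4)}.
Total count |C(F_5)_aff| = 5.


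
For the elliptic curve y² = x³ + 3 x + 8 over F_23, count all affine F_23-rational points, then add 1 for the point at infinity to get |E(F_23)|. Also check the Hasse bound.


Affine points = {(0, 10), (0, 13), (1, 9), (1, 14), (6, 9), (6, 14), (7, 2), (7, 21), (10, 7), (10, 16), (12, 1), (12, 22), (13, 6), (13, 17), (15, 1), (15, 22), (16, 9), (16, 14), (17, 2), (17, 21), (18, 11), (18, 12), (19, 1), (19, 22), (20, 8), (20, 15), (22, 2), (22, 21)}; affine count = 28; |E(F_23)| = 29.

Discriminant check: Δ ∝ 4a³ + 27b² = 4·3³ + 27·8² = 4·27 + 27·64 ≡ 19 (mod 23). Nonzero ⇒ E is nonsingular.
For each x ∈ F_23, compute rhs = x³ + 3·x + 8 mod 23, then count y ∈ F_23 with y² ≡ rhs.
  x = 0: rhs = 8, matching y values: 10, 13 (2 points).
  x = 1: rhs = 12, matching y values: 9, 14 (2 points).
  x = 2: rhs = 22, matching y values: none (0 points).
  x = 3: rhs = 21, matching y values: none (0 points).
  x = 4: rhs = 15, matching y values: none (0 points).
  x = 5: rhs = 10, matching y values: none (0 points).
  x = 6: rhs = 12, matching y values: 9, 14 (2 points).
  x = 7: rhs = 4, matching y values: 2, 21 (2 points).
  x = 8: rhs = 15, matching y values: none (0 points).
  x = 9: rhs = 5, matching y values: none (0 points).
  x = 10: rhs = 3, matching y values: 7, 16 (2 points).
  x = 11: rhs = 15, matching y values: none (0 points).
  x = 12: rhs = 1, matching y values: 1, 22 (2 points).
  x = 13: rhs = 13, matching y values: 6, 17 (2 points).
  x = 14: rhs = 11, matching y values: none (0 points).
  x = 15: rhs = 1, matching y values: 1, 22 (2 points).
  x = 16: rhs = 12, matching y values: 9, 14 (2 points).
  x = 17: rhs = 4, matching y values: 2, 21 (2 points).
  x = 18: rhs = 6, matching y values: 11, 12 (2 points).
  x = 19: rhs = 1, matching y values: 1, 22 (2 points).
  x = 20: rhs = 18, matching y values: 8, 15 (2 points).
  x = 21: rhs = 17, matching y values: none (0 points).
  x = 22: rhs = 4, matching y values: 2, 21 (2 points).
Total affine count: 28.
Full point count |E(F_23)| = 28 + 1 = 29.
Hasse bound: |29 − (23+1)| = |5| = 5 ≤ 2√23 ≈ 9.5917 ✓.


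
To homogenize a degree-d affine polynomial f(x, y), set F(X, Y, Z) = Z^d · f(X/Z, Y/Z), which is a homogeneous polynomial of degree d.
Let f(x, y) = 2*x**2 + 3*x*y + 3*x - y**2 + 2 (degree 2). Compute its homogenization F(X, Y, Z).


F(X, Y, Z) = 2*X**2 + 3*X*Y + 3*X*Z - Y**2 + 2*Z**2

deg(f) = 2.
Substitute x = X/Z, y = Y/Z into f, then multiply by Z^2.
  monomial 2·x^2·y^0 ↦ 2·X^2·Y^0·Z^0.
  monomial 3·x^1·y^1 ↦ 3·X^1·Y^1·Z^0.
  monomial 3·x^1·y^0 ↦ 3·X^1·Y^0·Z^1.
  monomial -1·x^0·y^2 ↦ -1·X^0·Y^2·Z^0.
  monomial 2·x^0·y^0 ↦ 2·X^0·Y^0·Z^2.
Collecting: F(X, Y, Z) = 2*X**2 + 3*X*Y + 3*X*Z - Y**2 + 2*Z**2.


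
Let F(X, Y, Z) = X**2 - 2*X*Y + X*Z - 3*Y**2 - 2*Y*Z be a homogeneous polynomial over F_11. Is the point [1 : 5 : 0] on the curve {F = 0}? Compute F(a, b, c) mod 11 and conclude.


F(1,5,0) ≡ 4 (mod 11); P is NOT on the curve.

Evaluate F(1, 5, 0) term-by-term (mod 11).
  X**2 ↦ 1·1·1·1 = 1
  -2*X*Y ↦ -2·1·5·1 = -10
  X*Z ↦ 1·1·1·0 = 0
  -3*Y**2 ↦ -3·1·25·1 = -75
  -2*Y*Z ↦ -2·1·5·0 = 0
Sum: F(1, 5, 0) = (1) + (-10) + (0) + (-75) + (0) = -84.
Reducing mod 11: -84 ≡ 4 (mod 11).
Since F(a, b, c) ≡ 4 ≠ 0 (mod 11), P does NOT lie on the curve.


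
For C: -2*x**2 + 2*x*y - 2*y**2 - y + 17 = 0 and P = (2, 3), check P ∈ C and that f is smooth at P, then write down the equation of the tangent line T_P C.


Tangent line at P: -2*x - 9*y + 31 = 0.

Step 1: f(2, 3) = 0, so P lies on C.
Step 2: partial derivatives
  f_x(x, y) = -4*x + 2*y, f_y(x, y) = 2*x - 4*y - 1.
  f_x(P) = -2, f_y(P) = -9 (gradient nonzero, so P is smooth).
Step 3: tangent line at P: -2·(x − 2) + -9·(y − 3) = 0.
Expanding: -2*x - 9*y + 31 = 0.


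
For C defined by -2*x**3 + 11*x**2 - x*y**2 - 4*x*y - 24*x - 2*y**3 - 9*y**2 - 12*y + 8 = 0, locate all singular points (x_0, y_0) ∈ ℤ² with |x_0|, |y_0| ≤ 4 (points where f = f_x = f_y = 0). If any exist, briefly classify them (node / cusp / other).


Singular points: {(2, -2)}; classification: node.

Compute partial derivatives:
  f_x = -6*x**2 + 22*x - y**2 - 4*y - 24.
  f_y = -2*x*y - 4*x - 6*y**2 - 18*y - 12.
Scan x_0 ∈ {−4, ..., 4}. For each x_0, f_y(x_0, y) is a polynomial in y; find its integer roots y ∈ {−4, ..., 4}, then test f_x and f at those candidates.
  x = -4: f_y(-4, y) = -6*y**2 - 10*y + 4; vanishes at y ∈ {-2}. (-4, -2): f_x = -204 ≠ 0.
  x = -3: f_y(-3, y) = -6*y**2 - 12*y; vanishes at y ∈ {-2, 0}. (-3, -2): f_x = -140 ≠ 0; (-3, 0): f_x = -144 ≠ 0.
  x = -2: f_y(-2, y) = -6*y**2 - 14*y - 4; vanishes at y ∈ {-2}. (-2, -2): f_x = -88 ≠ 0.
  x = -1: f_y(-1, y) = -6*y**2 - 16*y - 8; vanishes at y ∈ {-2}. (-1, -2): f_x = -48 ≠ 0.
  x = 0: f_y(0, y) = -6*y**2 - 18*y - 12; vanishes at y ∈ {-2, -1}. (0, -2): f_x = -20 ≠ 0; (0, -1): f_x = -21 ≠ 0.
  x = 1: f_y(1, y) = -6*y**2 - 20*y - 16; vanishes at y ∈ {-2}. (1, -2): f_x = -4 ≠ 0.
  x = 2: f_y(2, y) = -6*y**2 - 22*y - 20; vanishes at y ∈ {-2}. (2, -2): f_x = 0, f = 0 — SINGULAR.
  x = 3: f_y(3, y) = -6*y**2 - 24*y - 24; vanishes at y ∈ {-2}. (3, -2): f_x = -8 ≠ 0.
  x = 4: f_y(4, y) = -6*y**2 - 26*y - 28; vanishes at y ∈ {-2}. (4, -2): f_x = -28 ≠ 0.
Only singular point on the grid: (2, -2).
Classify: substitute x = 2 + u, y = -2 + v and expand: f = -2*u**3 - u**2 - u*v**2 - 2*v**3 + v**2.
No constant or linear terms (consistent with a singular point). Quadratic part: -u**2 + v**2. Cubic part: -2*u**3 - u*v**2 - 2*v**3.
The quadratic part v**2 - u**2 = (v − u)(v + u) splits into two distinct linear factors, so there are two distinct tangent lines y − -2 = ±(x − 2) — this is a node (ordinary double point).
Classification: node.


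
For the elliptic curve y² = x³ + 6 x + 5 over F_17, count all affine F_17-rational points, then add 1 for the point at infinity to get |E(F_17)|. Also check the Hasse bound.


Affine points = {(2, 5), (2, 12), (3, 4), (3, 13), (4, 5), (4, 12), (6, 6), (6, 11), (7, 4), (7, 13), (8, 2), (8, 15), (11, 5), (11, 12), (13, 6), (13, 11), (15, 6), (15, 11), (16, 7), (16, 10)}; affine count = 20; |E(F_17)| = 21.

Discriminant check: Δ ∝ 4a³ + 27b² = 4·6³ + 27·5² = 4·216 + 27·25 ≡ 9 (mod 17). Nonzero ⇒ E is nonsingular.
For each x ∈ F_17, compute rhs = x³ + 6·x + 5 mod 17, then count y ∈ F_17 with y² ≡ rhs.
  x = 0: rhs = 5, matching y values: none (0 points).
  x = 1: rhs = 12, matching y values: none (0 points).
  x = 2: rhs = 8, matching y values: 5, 12 (2 points).
  x = 3: rhs = 16, matching y values: 4, 13 (2 points).
  x = 4: rhs = 8, matching y values: 5, 12 (2 points).
  x = 5: rhs = 7, matching y values: none (0 points).
  x = 6: rhs = 2, matching y values: 6, 11 (2 points).
  x = 7: rhs = 16, matching y values: 4, 13 (2 points).
  x = 8: rhs = 4, matching y values: 2, 15 (2 points).
  x = 9: rhs = 6, matching y values: none (0 points).
  x = 10: rhs = 11, matching y values: none (0 points).
  x = 11: rhs = 8, matching y values: 5, 12 (2 points).
  x = 12: rhs = 3, matching y values: none (0 points).
  x = 13: rhs = 2, matching y values: 6, 11 (2 points).
  x = 14: rhs = 11, matching y values: none (0 points).
  x = 15: rhs = 2, matching y values: 6, 11 (2 points).
  x = 16: rhs = 15, matching y values: 7, 10 (2 points).
Total affine count: 20.
Full point count |E(F_17)| = 20 + 1 = 21.
Hasse bound: |21 − (17+1)| = |3| = 3 ≤ 2√17 ≈ 8.2462 ✓.


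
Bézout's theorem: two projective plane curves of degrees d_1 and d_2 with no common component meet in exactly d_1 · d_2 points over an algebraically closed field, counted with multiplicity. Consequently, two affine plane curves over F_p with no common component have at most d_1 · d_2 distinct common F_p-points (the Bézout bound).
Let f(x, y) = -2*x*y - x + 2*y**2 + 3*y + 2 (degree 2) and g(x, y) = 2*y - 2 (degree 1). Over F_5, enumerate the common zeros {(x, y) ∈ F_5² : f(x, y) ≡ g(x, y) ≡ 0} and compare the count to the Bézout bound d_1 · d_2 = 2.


Common zeros: {(4, 1)}; count = 1; Bézout bound = 2.

deg(f) = 2, deg(g) = 1, so Bézout bound = 2.
Scan x ∈ F_5. For each x, list the y ∈ F_5 with f(x, y) ≡ 0 and those with g(x, y) ≡ 0 (mod 5); the common zeros in that column are the intersection.
  x = 0: f ≡ 0 at y ∈ ∅; g ≡ 0 at y ∈ {1}; common: ∅.
  x = 1: f ≡ 0 at y ∈ ∅; g ≡ 0 at y ∈ {1}; common: ∅.
  x = 2: f ≡ 0 at y ∈ {0, 3}; g ≡ 0 at y ∈ {1}; common: ∅.
  x = 3: f ≡ 0 at y ∈ ∅; g ≡ 0 at y ∈ {1}; common: ∅.
  x = 4: f ≡ 0 at y ∈ {1, 4}; g ≡ 0 at y ∈ {1}; common: {1}.
Collecting: common zeros = {(4, 1)}, so the count is 1.
Comparison with the Bézout bound: 1 ≤ 2 = deg(f)·deg(g), as expected for curves with no common component (the affine F_5-count falls short of the bound because intersections may lie at infinity, over extension fields, or carry multiplicity).


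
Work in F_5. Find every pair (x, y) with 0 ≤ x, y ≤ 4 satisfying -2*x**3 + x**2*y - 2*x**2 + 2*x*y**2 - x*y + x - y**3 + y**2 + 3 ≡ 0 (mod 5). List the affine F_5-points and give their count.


Affine F_5-points: {(0, 3), (0, 4), (1, 0), (1, 3), (2, 3), (2, 4), (4, 4)}; count = 7.

For each of the 25 pairs (x, y) ∈ F_5², evaluate f(x, y) mod 5. Record the zeros.
  x = 0: [0↦3, 1↦3, 2↦4, 3↦0, 4↦0]  zeros at y ∈ {3, 4}
  x = 1: [0↦0, 1↦2, 2↦4, 3↦0, 4↦4]  zeros at y ∈ {0, 3}
  x = 2: [0↦1, 1↦2, 2↦2, 3↦0, 4↦0]  zeros at y ∈ {3, 4}
  x = 3: [0↦4, 1↦1, 2↦1, 3↦3, 4↦1]  zeros at y ∈ ∅
  x = 4: [0↦2, 1↦2, 2↦4, 3↦2, 4↦0]  zeros at y ∈ {4}
Collecting zeros: affine points = {(0, 3), (0, 4), (1, 0), (1, 3), (2, 3), (2, 4), (4, 4)}.
Total count |C(F_5)_aff| = 7.


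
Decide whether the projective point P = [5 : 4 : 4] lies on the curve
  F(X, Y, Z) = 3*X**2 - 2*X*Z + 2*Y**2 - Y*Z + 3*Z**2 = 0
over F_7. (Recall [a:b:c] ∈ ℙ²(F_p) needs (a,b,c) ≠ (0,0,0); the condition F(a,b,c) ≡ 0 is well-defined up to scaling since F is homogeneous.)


F(5,4,4) ≡ 1 (mod 7); P is NOT on the curve.

Evaluate F(5, 4, 4) term-by-term (mod 7).
  3*X**2 ↦ 3·25·1·1 = 75
  -2*X*Z ↦ -2·5·1·4 = -40
  2*Y**2 ↦ 2·1·16·1 = 32
  -Y*Z ↦ -1·1·4·4 = -16
  3*Z**2 ↦ 3·1·1·16 = 48
Sum: F(5, 4, 4) = (75) + (-40) + (32) + (-16) + (48) = 99.
Reducing mod 7: 99 ≡ 1 (mod 7).
Since F(a, b, c) ≡ 1 ≠ 0 (mod 7), P does NOT lie on the curve.


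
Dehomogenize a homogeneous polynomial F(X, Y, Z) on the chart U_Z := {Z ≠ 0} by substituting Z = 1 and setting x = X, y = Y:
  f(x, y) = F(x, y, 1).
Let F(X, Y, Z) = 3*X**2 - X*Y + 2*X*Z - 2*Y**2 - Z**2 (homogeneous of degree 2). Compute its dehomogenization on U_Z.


f(x, y) = 3*x**2 - x*y + 2*x - 2*y**2 - 1

On U_Z we set Z = 1. Each monomial c·X^i·Y^j·Z^k in F becomes c·x^i·y^j·1^k = c·x^i·y^j.
Substituting Z = 1: F(X, Y, 1) = 3*x**2 - x*y + 2*x - 2*y**2 - 1.
Note: deg(f) ≤ deg(F) = 2; strict inequality happens when F is divisible by Z (lost terms).


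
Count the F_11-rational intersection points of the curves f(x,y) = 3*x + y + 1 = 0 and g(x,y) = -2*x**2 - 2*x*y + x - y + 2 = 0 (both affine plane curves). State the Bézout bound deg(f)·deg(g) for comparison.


Common zeros: ∅; count = 0; Bézout bound = 2.

deg(f) = 1, deg(g) = 2, so Bézout bound = 2.
Scan x ∈ F_11. For each x, list the y ∈ F_11 with f(x, y) ≡ 0 and those with g(x, y) ≡ 0 (mod 11); the common zeros in that column are the intersection.
  x = 0: f ≡ 0 at y ∈ {10}; g ≡ 0 at y ∈ {2}; common: ∅.
  x = 1: f ≡ 0 at y ∈ {7}; g ≡ 0 at y ∈ {4}; common: ∅.
  x = 2: f ≡ 0 at y ∈ {4}; g ≡ 0 at y ∈ {8}; common: ∅.
  x = 3: f ≡ 0 at y ∈ {1}; g ≡ 0 at y ∈ {6}; common: ∅.
  x = 4: f ≡ 0 at y ∈ {9}; g ≡ 0 at y ∈ {2}; common: ∅.
  x = 5: f ≡ 0 at y ∈ {6}; g ≡ 0 at y ∈ ∅; common: ∅.
  x = 6: f ≡ 0 at y ∈ {3}; g ≡ 0 at y ∈ {1}; common: ∅.
  x = 7: f ≡ 0 at y ∈ {0}; g ≡ 0 at y ∈ {8}; common: ∅.
  x = 8: f ≡ 0 at y ∈ {8}; g ≡ 0 at y ∈ {6}; common: ∅.
  x = 9: f ≡ 0 at y ∈ {5}; g ≡ 0 at y ∈ {10}; common: ∅.
  x = 10: f ≡ 0 at y ∈ {2}; g ≡ 0 at y ∈ {1}; common: ∅.
Collecting: common zeros = ∅, so the count is 0.
Comparison with the Bézout bound: 0 ≤ 2 = deg(f)·deg(g), as expected for curves with no common component (the affine F_11-count falls short of the bound because intersections may lie at infinity, over extension fields, or carry multiplicity).


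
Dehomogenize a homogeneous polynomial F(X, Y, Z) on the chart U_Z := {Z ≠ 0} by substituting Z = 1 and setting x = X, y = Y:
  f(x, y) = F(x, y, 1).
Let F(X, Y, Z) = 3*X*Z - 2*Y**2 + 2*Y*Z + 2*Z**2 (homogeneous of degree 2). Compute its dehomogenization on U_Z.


f(x, y) = 3*x - 2*y**2 + 2*y + 2

On U_Z we set Z = 1. Each monomial c·X^i·Y^j·Z^k in F becomes c·x^i·y^j·1^k = c·x^i·y^j.
Substituting Z = 1: F(X, Y, 1) = 3*x - 2*y**2 + 2*y + 2.
Note: deg(f) ≤ deg(F) = 2; strict inequality happens when F is divisible by Z (lost terms).


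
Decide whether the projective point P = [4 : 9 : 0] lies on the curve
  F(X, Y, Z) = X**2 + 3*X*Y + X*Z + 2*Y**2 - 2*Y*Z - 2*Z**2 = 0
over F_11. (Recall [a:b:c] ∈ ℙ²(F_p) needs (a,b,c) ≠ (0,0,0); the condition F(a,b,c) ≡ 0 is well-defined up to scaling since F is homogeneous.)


F(4,9,0) ≡ 0 (mod 11); P is on the curve.

Evaluate F(4, 9, 0) term-by-term (mod 11).
  X**2 ↦ 1·16·1·1 = 16
  3*X*Y ↦ 3·4·9·1 = 108
  X*Z ↦ 1·4·1·0 = 0
  2*Y**2 ↦ 2·1·81·1 = 162
  -2*Y*Z ↦ -2·1·9·0 = 0
  -2*Z**2 ↦ -2·1·1·0 = 0
Sum: F(4, 9, 0) = (16) + (108) + (0) + (162) + (0) + (0) = 286.
Reducing mod 11: 286 ≡ 0 (mod 11).
Since F(a, b, c) ≡ 0 (mod 11), P lies on the curve.


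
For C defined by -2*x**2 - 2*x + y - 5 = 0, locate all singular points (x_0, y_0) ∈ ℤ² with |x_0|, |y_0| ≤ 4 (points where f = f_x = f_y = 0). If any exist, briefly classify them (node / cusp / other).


No singular points in the scanned grid; C is smooth there.

Compute partial derivatives:
  f_x = -4*x - 2.
  f_y = 1.
f_y = 1 is a nonzero constant, so f_y never vanishes: no point (x, y) can satisfy f = f_x = f_y = 0. In particular no (x, y) ∈ {−4, ..., 4}² is singular; the curve is smooth.


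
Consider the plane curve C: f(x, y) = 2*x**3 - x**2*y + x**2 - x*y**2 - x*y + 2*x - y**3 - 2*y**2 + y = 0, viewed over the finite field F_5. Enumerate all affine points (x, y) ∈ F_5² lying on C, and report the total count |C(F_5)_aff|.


Affine F_5-points: {(0, 0), (1, 0), (1, 1), (2, 2)}; count = 4.

For each of the 25 pairs (x, y) ∈ F_5², evaluate f(x, y) mod 5. Record the zeros.
  x = 0: [0↦0, 1↦3, 2↦1, 3↦3, 4↦3]  zeros at y ∈ {0}
  x = 1: [0↦0, 1↦0, 2↦3, 3↦3, 4↦4]  zeros at y ∈ {0, 1}
  x = 2: [0↦4, 1↦4, 2↦0, 3↦1, 4↦1]  zeros at y ∈ {2}
  x = 3: [0↦4, 1↦2, 2↦4, 3↦4, 4↦1]  zeros at y ∈ ∅
  x = 4: [0↦2, 1↦1, 2↦2, 3↦4, 4↦1]  zeros at y ∈ ∅
Collecting zeros: affine points = {(0, 0), (1, 0), (1, 1), (2, 2)}.
Total count |C(F_5)_aff| = 4.


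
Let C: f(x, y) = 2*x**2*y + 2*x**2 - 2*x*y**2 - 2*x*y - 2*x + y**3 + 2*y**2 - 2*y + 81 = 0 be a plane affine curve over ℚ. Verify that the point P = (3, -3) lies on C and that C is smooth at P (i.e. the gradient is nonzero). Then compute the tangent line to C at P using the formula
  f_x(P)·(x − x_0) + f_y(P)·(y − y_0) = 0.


Tangent line at P: -38*x + 61*y + 297 = 0.

Step 1: f(3, -3) = 0, so P lies on C.
Step 2: partial derivatives
  f_x(x, y) = 4*x*y + 4*x - 2*y**2 - 2*y - 2, f_y(x, y) = 2*x**2 - 4*x*y - 2*x + 3*y**2 + 4*y - 2.
  f_x(P) = -38, f_y(P) = 61 (gradient nonzero, so P is smooth).
Step 3: tangent line at P: -38·(x − 3) + 61·(y − -3) = 0.
Expanding: -38*x + 61*y + 297 = 0.


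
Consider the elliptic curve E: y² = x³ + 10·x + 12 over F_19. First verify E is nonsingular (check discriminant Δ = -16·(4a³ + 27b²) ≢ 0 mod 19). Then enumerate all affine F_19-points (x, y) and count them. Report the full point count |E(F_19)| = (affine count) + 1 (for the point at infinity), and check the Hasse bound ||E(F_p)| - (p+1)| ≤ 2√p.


Affine points = {(1, 2), (1, 17), (5, 4), (5, 15), (7, 8), (7, 11), (11, 3), (11, 16), (12, 6), (12, 13), (18, 1), (18, 18)}; affine count = 12; |E(F_19)| = 13.

Discriminant check: Δ ∝ 4a³ + 27b² = 4·10³ + 27·12² = 4·1000 + 27·144 ≡ 3 (mod 19). Nonzero ⇒ E is nonsingular.
For each x ∈ F_19, compute rhs = x³ + 10·x + 12 mod 19, then count y ∈ F_19 with y² ≡ rhs.
  x = 0: rhs = 12, matching y values: none (0 points).
  x = 1: rhs = 4, matching y values: 2, 17 (2 points).
  x = 2: rhs = 2, matching y values: none (0 points).
  x = 3: rhs = 12, matching y values: none (0 points).
  x = 4: rhs = 2, matching y values: none (0 points).
  x = 5: rhs = 16, matching y values: 4, 15 (2 points).
  x = 6: rhs = 3, matching y values: none (0 points).
  x = 7: rhs = 7, matching y values: 8, 11 (2 points).
  x = 8: rhs = 15, matching y values: none (0 points).
  x = 9: rhs = 14, matching y values: none (0 points).
  x = 10: rhs = 10, matching y values: none (0 points).
  x = 11: rhs = 9, matching y values: 3, 16 (2 points).
  x = 12: rhs = 17, matching y values: 6, 13 (2 points).
  x = 13: rhs = 2, matching y values: none (0 points).
  x = 14: rhs = 8, matching y values: none (0 points).
  x = 15: rhs = 3, matching y values: none (0 points).
  x = 16: rhs = 12, matching y values: none (0 points).
  x = 17: rhs = 3, matching y values: none (0 points).
  x = 18: rhs = 1, matching y values: 1, 18 (2 points).
Total affine count: 12.
Full point count |E(F_19)| = 12 + 1 = 13.
Hasse bound: |13 − (19+1)| = |-7| = 7 ≤ 2√19 ≈ 8.7178 ✓.


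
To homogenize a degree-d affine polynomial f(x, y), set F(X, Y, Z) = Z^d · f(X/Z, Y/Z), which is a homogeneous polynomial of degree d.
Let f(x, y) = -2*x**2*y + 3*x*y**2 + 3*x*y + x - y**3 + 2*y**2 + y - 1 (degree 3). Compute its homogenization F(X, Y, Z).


F(X, Y, Z) = -2*X**2*Y + 3*X*Y**2 + 3*X*Y*Z + X*Z**2 - Y**3 + 2*Y**2*Z + Y*Z**2 - Z**3

deg(f) = 3.
Substitute x = X/Z, y = Y/Z into f, then multiply by Z^3.
  monomial -2·x^2·y^1 ↦ -2·X^2·Y^1·Z^0.
  monomial 3·x^1·y^2 ↦ 3·X^1·Y^2·Z^0.
  monomial 3·x^1·y^1 ↦ 3·X^1·Y^1·Z^1.
  monomial 1·x^1·y^0 ↦ 1·X^1·Y^0·Z^2.
  monomial -1·x^0·y^3 ↦ -1·X^0·Y^3·Z^0.
  monomial 2·x^0·y^2 ↦ 2·X^0·Y^2·Z^1.
  monomial 1·x^0·y^1 ↦ 1·X^0·Y^1·Z^2.
  monomial -1·x^0·y^0 ↦ -1·X^0·Y^0·Z^3.
Collecting: F(X, Y, Z) = -2*X**2*Y + 3*X*Y**2 + 3*X*Y*Z + X*Z**2 - Y**3 + 2*Y**2*Z + Y*Z**2 - Z**3.


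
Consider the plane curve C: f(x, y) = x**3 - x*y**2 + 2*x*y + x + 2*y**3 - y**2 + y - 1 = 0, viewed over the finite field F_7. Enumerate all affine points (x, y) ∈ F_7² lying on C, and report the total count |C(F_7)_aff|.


Affine F_7-points: ∅; count = 0.

For each of the 49 pairs (x, y) ∈ F_7², evaluate f(x, y) mod 7. Record the zeros.
  x = 0: [0↦6, 1↦1, 2↦6, 3↦5, 4↦3, 5↦5, 6↦2]  zeros at y ∈ ∅
  x = 1: [0↦1, 1↦4, 2↦1, 3↦4, 4↦4, 5↦6, 6↦1]  zeros at y ∈ ∅
  x = 2: [0↦2, 1↦6, 2↦2, 3↦2, 4↦4, 5↦6, 6↦6]  zeros at y ∈ ∅
  x = 3: [0↦1, 1↦6, 2↦1, 3↦5, 4↦2, 5↦4, 6↦2]  zeros at y ∈ ∅
  x = 4: [0↦4, 1↦3, 2↦4, 3↦5, 4↦4, 5↦6, 6↦2]  zeros at y ∈ ∅
  x = 5: [0↦3, 1↦3, 2↦3, 3↦1, 4↦2, 5↦4, 6↦5]  zeros at y ∈ ∅
  x = 6: [0↦4, 1↦5, 2↦4, 3↦6, 4↦2, 5↦4, 6↦3]  zeros at y ∈ ∅
Collecting zeros: affine points = ∅.
Total count |C(F_7)_aff| = 0.


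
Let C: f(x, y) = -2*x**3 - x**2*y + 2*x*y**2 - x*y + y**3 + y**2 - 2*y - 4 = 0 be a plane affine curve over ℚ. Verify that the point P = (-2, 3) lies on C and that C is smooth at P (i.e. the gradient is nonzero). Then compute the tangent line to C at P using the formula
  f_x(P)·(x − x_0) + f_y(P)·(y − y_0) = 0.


Tangent line at P: 3*x + 5*y - 9 = 0.

Step 1: f(-2, 3) = 0, so P lies on C.
Step 2: partial derivatives
  f_x(x, y) = -6*x**2 - 2*x*y + 2*y**2 - y, f_y(x, y) = -x**2 + 4*x*y - x + 3*y**2 + 2*y - 2.
  f_x(P) = 3, f_y(P) = 5 (gradient nonzero, so P is smooth).
Step 3: tangent line at P: 3·(x − -2) + 5·(y − 3) = 0.
Expanding: 3*x + 5*y - 9 = 0.


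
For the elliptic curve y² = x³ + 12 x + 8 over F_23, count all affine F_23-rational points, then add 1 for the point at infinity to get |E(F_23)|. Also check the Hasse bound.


Affine points = {(0, 10), (0, 13), (3, 5), (3, 18), (5, 3), (5, 20), (8, 8), (8, 15), (10, 1), (10, 22), (16, 8), (16, 15), (22, 8), (22, 15)}; affine count = 14; |E(F_23)| = 15.

Discriminant check: Δ ∝ 4a³ + 27b² = 4·12³ + 27·8² = 4·1728 + 27·64 ≡ 15 (mod 23). Nonzero ⇒ E is nonsingular.
For each x ∈ F_23, compute rhs = x³ + 12·x + 8 mod 23, then count y ∈ F_23 with y² ≡ rhs.
  x = 0: rhs = 8, matching y values: 10, 13 (2 points).
  x = 1: rhs = 21, matching y values: none (0 points).
  x = 2: rhs = 17, matching y values: none (0 points).
  x = 3: rhs = 2, matching y values: 5, 18 (2 points).
  x = 4: rhs = 5, matching y values: none (0 points).
  x = 5: rhs = 9, matching y values: 3, 20 (2 points).
  x = 6: rhs = 20, matching y values: none (0 points).
  x = 7: rhs = 21, matching y values: none (0 points).
  x = 8: rhs = 18, matching y values: 8, 15 (2 points).
  x = 9: rhs = 17, matching y values: none (0 points).
  x = 10: rhs = 1, matching y values: 1, 22 (2 points).
  x = 11: rhs = 22, matching y values: none (0 points).
  x = 12: rhs = 17, matching y values: none (0 points).
  x = 13: rhs = 15, matching y values: none (0 points).
  x = 14: rhs = 22, matching y values: none (0 points).
  x = 15: rhs = 21, matching y values: none (0 points).
  x = 16: rhs = 18, matching y values: 8, 15 (2 points).
  x = 17: rhs = 19, matching y values: none (0 points).
  x = 18: rhs = 7, matching y values: none (0 points).
  x = 19: rhs = 11, matching y values: none (0 points).
  x = 20: rhs = 14, matching y values: none (0 points).
  x = 21: rhs = 22, matching y values: none (0 points).
  x = 22: rhs = 18, matching y values: 8, 15 (2 points).
Total affine count: 14.
Full point count |E(F_23)| = 14 + 1 = 15.
Hasse bound: |15 − (23+1)| = |-9| = 9 ≤ 2√23 ≈ 9.5917 ✓.


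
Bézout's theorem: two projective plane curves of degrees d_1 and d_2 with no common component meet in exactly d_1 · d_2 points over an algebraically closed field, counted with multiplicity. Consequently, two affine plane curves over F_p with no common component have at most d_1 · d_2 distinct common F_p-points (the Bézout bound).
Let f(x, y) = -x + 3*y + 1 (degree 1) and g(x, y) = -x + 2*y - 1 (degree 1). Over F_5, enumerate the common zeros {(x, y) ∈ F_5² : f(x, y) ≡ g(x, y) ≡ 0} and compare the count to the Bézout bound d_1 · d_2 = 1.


Common zeros: {(0, 3)}; count = 1; Bézout bound = 1.

deg(f) = 1, deg(g) = 1, so Bézout bound = 1.
Scan x ∈ F_5. For each x, list the y ∈ F_5 with f(x, y) ≡ 0 and those with g(x, y) ≡ 0 (mod 5); the common zeros in that column are the intersection.
  x = 0: f ≡ 0 at y ∈ {3}; g ≡ 0 at y ∈ {3}; common: {3}.
  x = 1: f ≡ 0 at y ∈ {0}; g ≡ 0 at y ∈ {1}; common: ∅.
  x = 2: f ≡ 0 at y ∈ {2}; g ≡ 0 at y ∈ {4}; common: ∅.
  x = 3: f ≡ 0 at y ∈ {4}; g ≡ 0 at y ∈ {2}; common: ∅.
  x = 4: f ≡ 0 at y ∈ {1}; g ≡ 0 at y ∈ {0}; common: ∅.
Collecting: common zeros = {(0, 3)}, so the count is 1.
Comparison with the Bézout bound: 1 ≤ 1 = deg(f)·deg(g), as expected for curves with no common component (the bound is attained).


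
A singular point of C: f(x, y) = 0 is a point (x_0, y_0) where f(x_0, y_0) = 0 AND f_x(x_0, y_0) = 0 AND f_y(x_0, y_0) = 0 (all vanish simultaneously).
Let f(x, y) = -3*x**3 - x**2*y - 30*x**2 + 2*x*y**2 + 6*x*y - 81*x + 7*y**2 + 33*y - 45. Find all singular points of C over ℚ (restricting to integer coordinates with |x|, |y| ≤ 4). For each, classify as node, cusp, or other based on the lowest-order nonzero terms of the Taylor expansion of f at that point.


Singular points: {(-3, -3)}; classification: cusp.

Compute partial derivatives:
  f_x = -9*x**2 - 2*x*y - 60*x + 2*y**2 + 6*y - 81.
  f_y = -x**2 + 4*x*y + 6*x + 14*y + 33.
Scan x_0 ∈ {−4, ..., 4}. For each x_0, f_y(x_0, y) is a polynomial in y; find its integer roots y ∈ {−4, ..., 4}, then test f_x and f at those candidates.
  x = -4: f_y(-4, y) = -2*y - 7; no integer root y with |y| ≤ 4.
  x = -3: f_y(-3, y) = 2*y + 6; vanishes at y ∈ {-3}. (-3, -3): f_x = 0, f = 0 — SINGULAR.
  x = -2: f_y(-2, y) = 6*y + 17; no integer root y with |y| ≤ 4.
  x = -1: f_y(-1, y) = 10*y + 26; no integer root y with |y| ≤ 4.
  x = 0: f_y(0, y) = 14*y + 33; no integer root y with |y| ≤ 4.
  x = 1: f_y(1, y) = 18*y + 38; no integer root y with |y| ≤ 4.
  x = 2: f_y(2, y) = 22*y + 41; no integer root y with |y| ≤ 4.
  x = 3: f_y(3, y) = 26*y + 42; no integer root y with |y| ≤ 4.
  x = 4: f_y(4, y) = 30*y + 41; no integer root y with |y| ≤ 4.
Only singular point on the grid: (-3, -3).
Classify: substitute x = -3 + u, y = -3 + v and expand: f = -3*u**3 - u**2*v + 2*u*v**2 + v**2.
No constant or linear terms (consistent with a singular point). Quadratic part: v**2. Cubic part: -3*u**3 - u**2*v + 2*u*v**2.
The quadratic part v**2 is a perfect square, so there is a single (double) tangent line v = 0, i.e. y = -3. Restricting the cubic part to that line (v = 0) leaves -3*u**3 ≠ 0, so f is not divisible by v and the branch is v² ≈ 3*u**3 to lowest order — this is a cusp.
Classification: cusp.


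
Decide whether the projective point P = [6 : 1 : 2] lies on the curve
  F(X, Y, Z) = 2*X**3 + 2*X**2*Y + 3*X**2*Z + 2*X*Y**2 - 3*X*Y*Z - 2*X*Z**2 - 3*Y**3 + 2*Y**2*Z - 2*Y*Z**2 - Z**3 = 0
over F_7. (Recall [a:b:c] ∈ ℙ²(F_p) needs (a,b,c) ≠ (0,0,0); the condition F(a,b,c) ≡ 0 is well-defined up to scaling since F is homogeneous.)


F(6,1,2) ≡ 3 (mod 7); P is NOT on the curve.

Evaluate F(6, 1, 2) term-by-term (mod 7).
  2*X**3 ↦ 2·216·1·1 = 432
  2*X**2*Y ↦ 2·36·1·1 = 72
  3*X**2*Z ↦ 3·36·1·2 = 216
  2*X*Y**2 ↦ 2·6·1·1 = 12
  -3*X*Y*Z ↦ -3·6·1·2 = -36
  -2*X*Z**2 ↦ -2·6·1·4 = -48
  -3*Y**3 ↦ -3·1·1·1 = -3
  2*Y**2*Z ↦ 2·1·1·2 = 4
  -2*Y*Z**2 ↦ -2·1·1·4 = -8
  -Z**3 ↦ -1·1·1·8 = -8
Sum: F(6, 1, 2) = (432) + (72) + (216) + (12) + (-36) + (-48) + (-3) + (4) + (-8) + (-8) = 633.
Reducing mod 7: 633 ≡ 3 (mod 7).
Since F(a, b, c) ≡ 3 ≠ 0 (mod 7), P does NOT lie on the curve.


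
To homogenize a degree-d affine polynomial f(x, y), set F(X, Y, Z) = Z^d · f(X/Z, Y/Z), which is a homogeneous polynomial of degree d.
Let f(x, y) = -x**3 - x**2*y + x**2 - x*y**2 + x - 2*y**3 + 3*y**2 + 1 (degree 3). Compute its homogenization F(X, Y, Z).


F(X, Y, Z) = -X**3 - X**2*Y + X**2*Z - X*Y**2 + X*Z**2 - 2*Y**3 + 3*Y**2*Z + Z**3

deg(f) = 3.
Substitute x = X/Z, y = Y/Z into f, then multiply by Z^3.
  monomial -1·x^3·y^0 ↦ -1·X^3·Y^0·Z^0.
  monomial -1·x^2·y^1 ↦ -1·X^2·Y^1·Z^0.
  monomial 1·x^2·y^0 ↦ 1·X^2·Y^0·Z^1.
  monomial -1·x^1·y^2 ↦ -1·X^1·Y^2·Z^0.
  monomial 1·x^1·y^0 ↦ 1·X^1·Y^0·Z^2.
  monomial -2·x^0·y^3 ↦ -2·X^0·Y^3·Z^0.
  monomial 3·x^0·y^2 ↦ 3·X^0·Y^2·Z^1.
  monomial 1·x^0·y^0 ↦ 1·X^0·Y^0·Z^3.
Collecting: F(X, Y, Z) = -X**3 - X**2*Y + X**2*Z - X*Y**2 + X*Z**2 - 2*Y**3 + 3*Y**2*Z + Z**3.


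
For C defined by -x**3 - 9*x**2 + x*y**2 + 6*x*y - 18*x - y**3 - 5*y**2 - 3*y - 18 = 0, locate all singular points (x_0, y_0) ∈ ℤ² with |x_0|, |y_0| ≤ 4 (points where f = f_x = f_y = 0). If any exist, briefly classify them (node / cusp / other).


Singular points: {(-3, -3)}; classification: cusp.

Compute partial derivatives:
  f_x = -3*x**2 - 18*x + y**2 + 6*y - 18.
  f_y = 2*x*y + 6*x - 3*y**2 - 10*y - 3.
Scan x_0 ∈ {−4, ..., 4}. For each x_0, f_y(x_0, y) is a polynomial in y; find its integer roots y ∈ {−4, ..., 4}, then test f_x and f at those candidates.
  x = -4: f_y(-4, y) = -3*y**2 - 18*y - 27; vanishes at y ∈ {-3}. (-4, -3): f_x = -3 ≠ 0.
  x = -3: f_y(-3, y) = -3*y**2 - 16*y - 21; vanishes at y ∈ {-3}. (-3, -3): f_x = 0, f = 0 — SINGULAR.
  x = -2: f_y(-2, y) = -3*y**2 - 14*y - 15; vanishes at y ∈ {-3}. (-2, -3): f_x = -3 ≠ 0.
  x = -1: f_y(-1, y) = -3*y**2 - 12*y - 9; vanishes at y ∈ {-3, -1}. (-1, -3): f_x = -12 ≠ 0; (-1, -1): f_x = -8 ≠ 0.
  x = 0: f_y(0, y) = -3*y**2 - 10*y - 3; vanishes at y ∈ {-3}. (0, -3): f_x = -27 ≠ 0.
  x = 1: f_y(1, y) = -3*y**2 - 8*y + 3; vanishes at y ∈ {-3}. (1, -3): f_x = -48 ≠ 0.
  x = 2: f_y(2, y) = -3*y**2 - 6*y + 9; vanishes at y ∈ {-3, 1}. (2, -3): f_x = -75 ≠ 0; (2, 1): f_x = -59 ≠ 0.
  x = 3: f_y(3, y) = -3*y**2 - 4*y + 15; vanishes at y ∈ {-3}. (3, -3): f_x = -108 ≠ 0.
  x = 4: f_y(4, y) = -3*y**2 - 2*y + 21; vanishes at y ∈ {-3}. (4, -3): f_x = -147 ≠ 0.
Only singular point on the grid: (-3, -3).
Classify: substitute x = -3 + u, y = -3 + v and expand: f = -u**3 + u*v**2 - v**3 + v**2.
No constant or linear terms (consistent with a singular point). Quadratic part: v**2. Cubic part: -u**3 + u*v**2 - v**3.
The quadratic part v**2 is a perfect square, so there is a single (double) tangent line v = 0, i.e. y = -3. Restricting the cubic part to that line (v = 0) leaves -u**3 ≠ 0, so f is not divisible by v and the branch is v² ≈ u**3 to lowest order — this is a cusp.
Classification: cusp.


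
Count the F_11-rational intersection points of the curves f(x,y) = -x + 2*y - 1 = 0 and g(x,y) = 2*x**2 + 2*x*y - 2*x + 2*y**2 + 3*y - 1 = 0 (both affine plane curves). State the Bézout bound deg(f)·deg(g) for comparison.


Common zeros: ∅; count = 0; Bézout bound = 2.

deg(f) = 1, deg(g) = 2, so Bézout bound = 2.
Scan x ∈ F_11. For each x, list the y ∈ F_11 with f(x, y) ≡ 0 and those with g(x, y) ≡ 0 (mod 11); the common zeros in that column are the intersection.
  x = 0: f ≡ 0 at y ∈ {6}; g ≡ 0 at y ∈ ∅; common: ∅.
  x = 1: f ≡ 0 at y ∈ {1}; g ≡ 0 at y ∈ {7}; common: ∅.
  x = 2: f ≡ 0 at y ∈ {7}; g ≡ 0 at y ∈ {5, 8}; common: ∅.
  x = 3: f ≡ 0 at y ∈ {2}; g ≡ 0 at y ∈ {0, 1}; common: ∅.
  x = 4: f ≡ 0 at y ∈ {8}; g ≡ 0 at y ∈ {4, 7}; common: ∅.
  x = 5: f ≡ 0 at y ∈ {3}; g ≡ 0 at y ∈ {5}; common: ∅.
  x = 6: f ≡ 0 at y ∈ {9}; g ≡ 0 at y ∈ ∅; common: ∅.
  x = 7: f ≡ 0 at y ∈ {4}; g ≡ 0 at y ∈ ∅; common: ∅.
  x = 8: f ≡ 0 at y ∈ {10}; g ≡ 0 at y ∈ {1, 6}; common: ∅.
  x = 9: f ≡ 0 at y ∈ {5}; g ≡ 0 at y ∈ {0, 6}; common: ∅.
  x = 10: f ≡ 0 at y ∈ {0}; g ≡ 0 at y ∈ ∅; common: ∅.
Collecting: common zeros = ∅, so the count is 0.
Comparison with the Bézout bound: 0 ≤ 2 = deg(f)·deg(g), as expected for curves with no common component (the affine F_11-count falls short of the bound because intersections may lie at infinity, over extension fields, or carry multiplicity).


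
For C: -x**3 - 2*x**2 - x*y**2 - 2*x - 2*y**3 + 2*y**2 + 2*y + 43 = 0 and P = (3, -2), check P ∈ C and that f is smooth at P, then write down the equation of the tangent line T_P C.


Tangent line at P: -45*x - 18*y + 99 = 0.

Step 1: f(3, -2) = 0, so P lies on C.
Step 2: partial derivatives
  f_x(x, y) = -3*x**2 - 4*x - y**2 - 2, f_y(x, y) = -2*x*y - 6*y**2 + 4*y + 2.
  f_x(P) = -45, f_y(P) = -18 (gradient nonzero, so P is smooth).
Step 3: tangent line at P: -45·(x − 3) + -18·(y − -2) = 0.
Expanding: -45*x - 18*y + 99 = 0.
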